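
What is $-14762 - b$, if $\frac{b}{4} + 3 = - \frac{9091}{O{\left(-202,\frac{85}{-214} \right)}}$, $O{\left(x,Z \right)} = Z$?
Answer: $- \frac{9035646}{85} \approx -1.063 \cdot 10^{5}$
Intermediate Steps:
$b = \frac{7780876}{85}$ ($b = -12 + 4 \left(- \frac{9091}{85 \frac{1}{-214}}\right) = -12 + 4 \left(- \frac{9091}{85 \left(- \frac{1}{214}\right)}\right) = -12 + 4 \left(- \frac{9091}{- \frac{85}{214}}\right) = -12 + 4 \left(\left(-9091\right) \left(- \frac{214}{85}\right)\right) = -12 + 4 \cdot \frac{1945474}{85} = -12 + \frac{7781896}{85} = \frac{7780876}{85} \approx 91540.0$)
$-14762 - b = -14762 - \frac{7780876}{85} = - \frac{9035646}{85}$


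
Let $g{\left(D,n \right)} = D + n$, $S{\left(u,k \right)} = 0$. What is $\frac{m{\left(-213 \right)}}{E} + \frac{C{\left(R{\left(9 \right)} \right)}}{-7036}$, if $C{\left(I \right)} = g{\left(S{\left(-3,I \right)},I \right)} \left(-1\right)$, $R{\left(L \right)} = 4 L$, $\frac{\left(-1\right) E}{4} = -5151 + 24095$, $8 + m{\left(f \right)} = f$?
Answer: $\frac{1070723}{133289984} \approx 0.008033$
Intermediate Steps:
$m{\left(f \right)} = -8 + f$
$E = -75776$ ($E = - 4 \left(-5151 + 24095\right) = \left(-4\right) 18944 = -75776$)
$C{\left(I \right)} = - I$ ($C{\left(I \right)} = \left(0 + I\right) \left(-1\right) = I \left(-1\right) = - I$)
$\frac{m{\left(-213 \right)}}{E} + \frac{C{\left(R{\left(9 \right)} \right)}}{-7036} = \frac{-8 - 213}{-75776} + \frac{\left(-1\right) 4 \cdot 9}{-7036} = \left(-221\right) \left(- \frac{1}{75776}\right) + \left(-1\right) 36 \left(- \frac{1}{7036}\right) = \frac{221}{75776} - - \frac{9}{1759} = \frac{221}{75776} + \frac{9}{1759} = \frac{1070723}{133289984}$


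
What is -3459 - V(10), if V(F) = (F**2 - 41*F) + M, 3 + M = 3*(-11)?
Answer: -3113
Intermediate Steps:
M = -36 (M = -3 + 3*(-11) = -3 - 33 = -36)
V(F) = -36 + F**2 - 41*F (V(F) = (F**2 - 41*F) - 36 = -36 + F**2 - 41*F)
-3459 - V(10) = -3459 - (-36 + 10**2 - 41*10) = -3459 - (-36 + 100 - 410) = -3459 - 1*(-346) = -3459 + 346 = -3113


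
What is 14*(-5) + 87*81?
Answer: 6977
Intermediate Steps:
14*(-5) + 87*81 = -70 + 7047 = 6977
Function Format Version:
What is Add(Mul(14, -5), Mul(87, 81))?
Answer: 6977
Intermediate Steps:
Add(Mul(14, -5), Mul(87, 81)) = Add(-70, 7047) = 6977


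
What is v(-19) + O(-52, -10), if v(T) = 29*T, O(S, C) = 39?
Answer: -512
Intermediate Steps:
v(-19) + O(-52, -10) = 29*(-19) + 39 = -551 + 39 = -512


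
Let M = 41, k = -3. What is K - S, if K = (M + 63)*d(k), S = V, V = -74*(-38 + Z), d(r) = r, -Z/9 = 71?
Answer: -50410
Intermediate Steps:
Z = -639 (Z = -9*71 = -639)
V = 50098 (V = -74*(-38 - 639) = -74*(-677) = 50098)
S = 50098
K = -312 (K = (41 + 63)*(-3) = 104*(-3) = -312)
K - S = -312 - 1*50098 = -312 - 50098 = -50410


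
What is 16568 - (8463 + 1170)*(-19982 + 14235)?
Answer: 55377419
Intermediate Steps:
16568 - (8463 + 1170)*(-19982 + 14235) = 16568 - 9633*(-5747) = 16568 - 1*(-55360851) = 16568 + 55360851 = 55377419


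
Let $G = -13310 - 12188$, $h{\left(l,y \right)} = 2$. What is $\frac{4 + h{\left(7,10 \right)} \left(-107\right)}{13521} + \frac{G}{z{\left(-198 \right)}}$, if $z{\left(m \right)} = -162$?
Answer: $\frac{57454073}{365067} \approx 157.38$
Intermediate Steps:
$G = -25498$ ($G = -13310 - 12188 = -25498$)
$\frac{4 + h{\left(7,10 \right)} \left(-107\right)}{13521} + \frac{G}{z{\left(-198 \right)}} = \frac{4 + 2 \left(-107\right)}{13521} - \frac{25498}{-162} = \left(4 - 214\right) \frac{1}{13521} - - \frac{12749}{81} = \left(-210\right) \frac{1}{13521} + \frac{12749}{81} = - \frac{70}{4507} + \frac{12749}{81} = \frac{57454073}{365067}$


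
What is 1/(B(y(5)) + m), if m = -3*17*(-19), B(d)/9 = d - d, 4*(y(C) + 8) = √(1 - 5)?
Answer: 1/969 ≈ 0.0010320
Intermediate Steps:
y(C) = -8 + I/2 (y(C) = -8 + √(1 - 5)/4 = -8 + √(-4)/4 = -8 + (2*I)/4 = -8 + I/2)
B(d) = 0 (B(d) = 9*(d - d) = 9*0 = 0)
m = 969 (m = -51*(-19) = 969)
1/(B(y(5)) + m) = 1/(0 + 969) = 1/969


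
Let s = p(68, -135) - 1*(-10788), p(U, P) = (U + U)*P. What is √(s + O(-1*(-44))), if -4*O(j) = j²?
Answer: 2*I*√2014 ≈ 89.755*I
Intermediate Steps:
p(U, P) = 2*P*U (p(U, P) = (2*U)*P = 2*P*U)
O(j) = -j²/4
s = -7572 (s = 2*(-135)*68 - 1*(-10788) = -18360 + 10788 = -7572)
√(s + O(-1*(-44))) = √(-7572 - (-1*(-44))²/4) = √(-7572 - ¼*44²) = √(-7572 - ¼*1936) = √(-7572 - 484) = √(-8056) = 2*I*√2014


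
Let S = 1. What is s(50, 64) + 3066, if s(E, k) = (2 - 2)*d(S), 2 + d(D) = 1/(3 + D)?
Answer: 3066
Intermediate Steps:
d(D) = -2 + 1/(3 + D)
s(E, k) = 0 (s(E, k) = (2 - 2)*((-5 - 2*1)/(3 + 1)) = 0*((-5 - 2)/4) = 0*((¼)*(-7)) = 0*(-7/4) = 0)
s(50, 64) + 3066 = 0 + 3066 = 3066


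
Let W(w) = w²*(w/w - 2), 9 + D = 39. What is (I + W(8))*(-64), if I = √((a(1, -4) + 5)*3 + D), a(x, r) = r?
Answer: 4096 - 64*√33 ≈ 3728.3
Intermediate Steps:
D = 30 (D = -9 + 39 = 30)
W(w) = -w² (W(w) = w²*(1 - 2) = w²*(-1) = -w²)
I = √33 (I = √((-4 + 5)*3 + 30) = √(1*3 + 30) = √(3 + 30) = √33 ≈ 5.7446)
(I + W(8))*(-64) = (√33 - 1*8²)*(-64) = (√33 - 1*64)*(-64) = (√33 - 64)*(-64) = (-64 + √33)*(-64) = 4096 - 64*√33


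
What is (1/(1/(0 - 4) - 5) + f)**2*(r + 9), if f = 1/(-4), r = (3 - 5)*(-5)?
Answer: 26011/7056 ≈ 3.6864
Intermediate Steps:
r = 10 (r = -2*(-5) = 10)
f = -1/4 ≈ -0.25000
(1/(1/(0 - 4) - 5) + f)**2*(r + 9) = (1/(1/(0 - 4) - 5) - 1/4)**2*(10 + 9) = (1/(1/(-4) - 5) - 1/4)**2*19 = (1/(-1/4 - 5) - 1/4)**2*19 = (1/(-21/4) - 1/4)**2*19 = (-4/21 - 1/4)**2*19 = (-37/84)**2*19 = (1369/7056)*19 = 26011/7056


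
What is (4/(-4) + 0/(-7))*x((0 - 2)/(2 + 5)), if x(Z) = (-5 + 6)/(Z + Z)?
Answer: 7/4 ≈ 1.7500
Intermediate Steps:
x(Z) = 1/(2*Z)
(4/(-4) + 0/(-7))*x((0 - 2)/(2 + 5)) = (4/(-4) + 0/(-7))*(1/(2*(((0 - 2)/(2 + 5))))) = (4*(-1/4) + 0*(-1/7))*(1/(2*((-2/7)))) = (-1 + 0)*(1/(2*((-2*1/7)))) = -1/(2*(-2/7)) = -(-7)/(2*2) = -1*(-7/4) = 7/4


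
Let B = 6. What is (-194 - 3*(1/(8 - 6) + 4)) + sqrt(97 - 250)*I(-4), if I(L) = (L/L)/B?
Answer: -415/2 + I*sqrt(17)/2 ≈ -207.5 + 2.0616*I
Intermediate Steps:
I(L) = 1/6 (I(L) = (L/L)/6 = 1*(1/6) = 1/6)
(-194 - 3*(1/(8 - 6) + 4)) + sqrt(97 - 250)*I(-4) = (-194 - 3*(1/(8 - 6) + 4)) + sqrt(97 - 250)*(1/6) = (-194 - 3*(1/2 + 4)) + sqrt(-153)*(1/6) = (-194 - 3*(1/2 + 4)) + (3*I*sqrt(17))*(1/6) = (-194 - 3*9/2) + I*sqrt(17)/2 = (-194 - 27/2) + I*sqrt(17)/2 = -415/2 + I*sqrt(17)/2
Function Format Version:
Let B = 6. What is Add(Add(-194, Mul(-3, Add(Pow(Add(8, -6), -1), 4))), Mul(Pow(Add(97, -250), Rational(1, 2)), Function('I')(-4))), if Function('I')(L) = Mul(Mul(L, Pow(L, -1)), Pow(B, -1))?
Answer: Add(Rational(-415, 2), Mul(Rational(1, 2), I, Pow(17, Rational(1, 2)))) ≈ Add(-207.50, Mul(2.0616, I))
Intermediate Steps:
Function('I')(L) = Rational(1, 6) (Function('I')(L) = Mul(Mul(L, Pow(L, -1)), Pow(6, -1)) = Mul(1, Rational(1, 6)) = Rational(1, 6))
Add(Add(-194, Mul(-3, Add(Pow(Add(8, -6), -1), 4))), Mul(Pow(Add(97, -250), Rational(1, 2)), Function('I')(-4))) = Add(Add(-194, Mul(-3, Add(Pow(Add(8, -6), -1), 4))), Mul(Pow(Add(97, -250), Rational(1, 2)), Rational(1, 6))) = Add(Add(-194, Mul(-3, Add(Pow(2, -1), 4))), Mul(Pow(-153, Rational(1, 2)), Rational(1, 6))) = Add(Add(-194, Mul(-3, Add(Rational(1, 2), 4))), Mul(Mul(3, I, Pow(17, Rational(1, 2))), Rational(1, 6))) = Add(Add(-194, Mul(-3, Rational(9, 2))), Mul(Rational(1, 2), I, Pow(17, Rational(1, 2)))) = Add(Add(-194, Rational(-27, 2)), Mul(Rational(1, 2), I, Pow(17, Rational(1, 2)))) = Add(Rational(-415, 2), Mul(Rational(1, 2), I, Pow(17, Rational(1, 2))))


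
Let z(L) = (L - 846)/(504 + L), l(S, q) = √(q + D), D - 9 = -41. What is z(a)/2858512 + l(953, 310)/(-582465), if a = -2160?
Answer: 167/262983104 - √278/582465 ≈ -2.7990e-5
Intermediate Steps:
D = -32 (D = 9 - 41 = -32)
l(S, q) = √(-32 + q) (l(S, q) = √(q - 32) = √(-32 + q))
z(L) = (-846 + L)/(504 + L)
z(a)/2858512 + l(953, 310)/(-582465) = ((-846 - 2160)/(504 - 2160))/2858512 + √(-32 + 310)/(-582465) = (-3006/(-1656))*(1/2858512) + √278*(-1/582465) = -1/1656*(-3006)*(1/2858512) - √278/582465 = (167/92)*(1/2858512) - √278/582465 = 167/262983104 - √278/582465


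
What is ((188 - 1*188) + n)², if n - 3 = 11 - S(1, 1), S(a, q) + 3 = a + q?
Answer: 225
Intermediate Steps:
S(a, q) = -3 + a + q (S(a, q) = -3 + (a + q) = -3 + a + q)
n = 15 (n = 3 + (11 - (-3 + 1 + 1)) = 3 + (11 - 1*(-1)) = 3 + (11 + 1) = 3 + 12 = 15)
((188 - 1*188) + n)² = ((188 - 1*188) + 15)² = ((188 - 188) + 15)² = (0 + 15)² = 15² = 225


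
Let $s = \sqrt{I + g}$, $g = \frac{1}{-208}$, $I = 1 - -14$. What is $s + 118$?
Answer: $118 + \frac{\sqrt{40547}}{52} \approx 121.87$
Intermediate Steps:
$I = 15$ ($I = 1 + 14 = 15$)
$g = - \frac{1}{208} \approx -0.0048077$
$s = \frac{\sqrt{40547}}{52}$ ($s = \sqrt{15 - \frac{1}{208}} = \sqrt{\frac{3119}{208}} = \frac{\sqrt{40547}}{52} \approx 3.8724$)
$s + 118 = \frac{\sqrt{40547}}{52} + 118 = 118 + \frac{\sqrt{40547}}{52}$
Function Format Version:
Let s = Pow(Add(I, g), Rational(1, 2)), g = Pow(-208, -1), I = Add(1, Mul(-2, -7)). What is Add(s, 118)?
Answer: Add(118, Mul(Rational(1, 52), Pow(40547, Rational(1, 2)))) ≈ 121.87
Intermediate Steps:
I = 15 (I = Add(1, 14) = 15)
g = Rational(-1, 208) ≈ -0.0048077
s = Mul(Rational(1, 52), Pow(40547, Rational(1, 2))) (s = Pow(Add(15, Rational(-1, 208)), Rational(1, 2)) = Pow(Rational(3119, 208), Rational(1, 2)) = Mul(Rational(1, 52), Pow(40547, Rational(1, 2))) ≈ 3.8724)
Add(s, 118) = Add(Mul(Rational(1, 52), Pow(40547, Rational(1, 2))), 118) = Add(118, Mul(Rational(1, 52), Pow(40547, Rational(1, 2))))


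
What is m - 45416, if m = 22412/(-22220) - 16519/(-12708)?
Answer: -3206028402919/70592940 ≈ -45416.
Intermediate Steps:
m = 20560121/70592940 (m = 22412*(-1/22220) - 16519*(-1/12708) = -5603/5555 + 16519/12708 = 20560121/70592940 ≈ 0.29125)
m - 45416 = 20560121/70592940 - 45416 = -3206028402919/70592940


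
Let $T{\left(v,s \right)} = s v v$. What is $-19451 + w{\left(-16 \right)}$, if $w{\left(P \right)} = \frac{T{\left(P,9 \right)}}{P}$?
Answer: $-19595$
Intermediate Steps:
$T{\left(v,s \right)} = s v^{2}$
$w{\left(P \right)} = 9 P$ ($w{\left(P \right)} = \frac{9 P^{2}}{P} = 9 P$)
$-19451 + w{\left(-16 \right)} = -19451 + 9 \left(-16\right) = -19451 - 144 = -19595$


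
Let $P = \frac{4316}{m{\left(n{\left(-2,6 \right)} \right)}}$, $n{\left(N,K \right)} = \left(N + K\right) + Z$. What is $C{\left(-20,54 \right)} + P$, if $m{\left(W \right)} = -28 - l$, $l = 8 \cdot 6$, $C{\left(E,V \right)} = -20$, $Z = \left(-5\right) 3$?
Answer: $- \frac{1459}{19} \approx -76.789$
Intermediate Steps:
$Z = -15$
$n{\left(N,K \right)} = -15 + K + N$ ($n{\left(N,K \right)} = \left(N + K\right) - 15 = \left(K + N\right) - 15 = -15 + K + N$)
$l = 48$
$m{\left(W \right)} = -76$ ($m{\left(W \right)} = -28 - 48 = -76$)
$P = - \frac{1079}{19}$ ($P = \frac{4316}{-76} = 4316 \left(- \frac{1}{76}\right) = - \frac{1079}{19} \approx -56.789$)
$C{\left(-20,54 \right)} + P = -20 - \frac{1079}{19} = - \frac{1459}{19}$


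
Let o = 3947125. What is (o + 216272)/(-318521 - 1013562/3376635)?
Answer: -4686090676365/358510056799 ≈ -13.071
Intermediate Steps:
(o + 216272)/(-318521 - 1013562/3376635) = (3947125 + 216272)/(-318521 - 1013562/3376635) = 4163397/(-318521 - 1013562*1/3376635) = 4163397/(-318521 - 337854/1125545) = 4163397/(-358510056799/1125545) = 4163397*(-1125545/358510056799) = -4686090676365/358510056799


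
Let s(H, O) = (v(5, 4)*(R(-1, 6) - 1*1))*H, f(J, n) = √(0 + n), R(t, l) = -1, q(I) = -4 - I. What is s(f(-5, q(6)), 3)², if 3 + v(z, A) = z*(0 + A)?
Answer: -11560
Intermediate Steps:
v(z, A) = -3 + A*z (v(z, A) = -3 + z*(0 + A) = -3 + z*A = -3 + A*z)
f(J, n) = √n
s(H, O) = -34*H (s(H, O) = ((-3 + 4*5)*(-1 - 1*1))*H = ((-3 + 20)*(-1 - 1))*H = (17*(-2))*H = -34*H)
s(f(-5, q(6)), 3)² = (-34*√(-4 - 1*6))² = (-34*√(-4 - 6))² = (-34*I*√10)² = -11560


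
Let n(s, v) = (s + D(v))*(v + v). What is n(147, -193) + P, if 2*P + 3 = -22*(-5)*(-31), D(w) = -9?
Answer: -109949/2 ≈ -54975.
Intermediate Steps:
n(s, v) = 2*v*(-9 + s) (n(s, v) = (s - 9)*(v + v) = (-9 + s)*(2*v) = 2*v*(-9 + s))
P = -3413/2 (P = -3/2 + (-22*(-5)*(-31))/2 = -3/2 + (110*(-31))/2 = -3/2 + (½)*(-3410) = -3/2 - 1705 = -3413/2 ≈ -1706.5)
n(147, -193) + P = 2*(-193)*(-9 + 147) - 3413/2 = 2*(-193)*138 - 3413/2 = -53268 - 3413/2 = -109949/2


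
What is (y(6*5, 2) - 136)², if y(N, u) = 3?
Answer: 17689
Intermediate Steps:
(y(6*5, 2) - 136)² = (3 - 136)² = (-133)² = 17689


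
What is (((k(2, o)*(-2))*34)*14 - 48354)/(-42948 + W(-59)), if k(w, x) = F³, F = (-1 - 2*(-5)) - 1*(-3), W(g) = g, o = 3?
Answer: 1693410/43007 ≈ 39.375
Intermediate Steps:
F = 12 (F = (-1 + 10) + 3 = 9 + 3 = 12)
k(w, x) = 1728 (k(w, x) = 12³ = 1728)
(((k(2, o)*(-2))*34)*14 - 48354)/(-42948 + W(-59)) = (((1728*(-2))*34)*14 - 48354)/(-42948 - 59) = (-3456*34*14 - 48354)/(-43007) = (-117504*14 - 48354)*(-1/43007) = (-1645056 - 48354)*(-1/43007) = -1693410*(-1/43007) = 1693410/43007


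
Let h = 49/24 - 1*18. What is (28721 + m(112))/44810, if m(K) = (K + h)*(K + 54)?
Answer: 535967/537720 ≈ 0.99674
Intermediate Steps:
h = -383/24 (h = 49*(1/24) - 18 = 49/24 - 18 = -383/24 ≈ -15.958)
m(K) = (54 + K)*(-383/24 + K) (m(K) = (K - 383/24)*(K + 54) = (-383/24 + K)*(54 + K) = (54 + K)*(-383/24 + K))
(28721 + m(112))/44810 = (28721 + (-3447/4 + 112**2 + (913/24)*112))/44810 = (28721 + (-3447/4 + 12544 + 12782/3))*(1/44810) = (28721 + 191315/12)*(1/44810) = (535967/12)*(1/44810) = 535967/537720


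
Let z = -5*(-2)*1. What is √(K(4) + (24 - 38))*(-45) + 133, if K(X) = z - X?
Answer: 133 - 90*I*√2 ≈ 133.0 - 127.28*I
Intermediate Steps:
z = 10 (z = 10*1 = 10)
K(X) = 10 - X
√(K(4) + (24 - 38))*(-45) + 133 = √((10 - 1*4) + (24 - 38))*(-45) + 133 = √((10 - 4) - 14)*(-45) + 133 = √(6 - 14)*(-45) + 133 = √(-8)*(-45) + 133 = (2*I*√2)*(-45) + 133 = -90*I*√2 + 133 = 133 - 90*I*√2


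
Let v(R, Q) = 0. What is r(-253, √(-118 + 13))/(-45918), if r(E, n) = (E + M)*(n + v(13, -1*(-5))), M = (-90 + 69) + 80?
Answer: 97*I*√105/22959 ≈ 0.043293*I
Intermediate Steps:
M = 59 (M = -21 + 80 = 59)
r(E, n) = n*(59 + E) (r(E, n) = (E + 59)*(n + 0) = (59 + E)*n = n*(59 + E))
r(-253, √(-118 + 13))/(-45918) = (√(-118 + 13)*(59 - 253))/(-45918) = (√(-105)*(-194))*(-1/45918) = ((I*√105)*(-194))*(-1/45918) = -194*I*√105*(-1/45918) = 97*I*√105/22959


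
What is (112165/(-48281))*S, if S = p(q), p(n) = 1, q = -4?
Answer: -112165/48281 ≈ -2.3232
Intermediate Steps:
S = 1
(112165/(-48281))*S = (112165/(-48281))*1 = (112165*(-1/48281))*1 = -112165/48281*1 = -112165/48281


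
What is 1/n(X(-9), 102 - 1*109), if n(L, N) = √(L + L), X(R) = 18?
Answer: ⅙ ≈ 0.16667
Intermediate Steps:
n(L, N) = √2*√L (n(L, N) = √(2*L) = √2*√L)
1/n(X(-9), 102 - 1*109) = 1/(√2*√18) = 1/(√2*(3*√2)) = 1/6 = ⅙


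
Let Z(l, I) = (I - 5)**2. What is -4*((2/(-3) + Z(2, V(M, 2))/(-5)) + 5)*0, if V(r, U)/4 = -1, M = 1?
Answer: 0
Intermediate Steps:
V(r, U) = -4 (V(r, U) = 4*(-1) = -4)
Z(l, I) = (-5 + I)**2
-4*((2/(-3) + Z(2, V(M, 2))/(-5)) + 5)*0 = -4*((2/(-3) + (-5 - 4)**2/(-5)) + 5)*0 = -4*((2*(-1/3) + (-9)**2*(-1/5)) + 5)*0 = -4*((-2/3 + 81*(-1/5)) + 5)*0 = -4*((-2/3 - 81/5) + 5)*0 = -4*(-253/15 + 5)*0 = -4*(-178/15)*0 = (712/15)*0 = 0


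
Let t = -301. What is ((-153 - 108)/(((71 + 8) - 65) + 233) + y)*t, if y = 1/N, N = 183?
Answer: 14302316/45201 ≈ 316.42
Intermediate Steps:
y = 1/183 ≈ 0.0054645
((-153 - 108)/(((71 + 8) - 65) + 233) + y)*t = ((-153 - 108)/(((71 + 8) - 65) + 233) + 1/183)*(-301) = (-261/((79 - 65) + 233) + 1/183)*(-301) = (-261/(14 + 233) + 1/183)*(-301) = (-261/247 + 1/183)*(-301) = -47516/45201*(-301) = 14302316/45201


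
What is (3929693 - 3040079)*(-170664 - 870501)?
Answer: -926234960310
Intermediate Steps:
(3929693 - 3040079)*(-170664 - 870501) = 889614*(-1041165) = -926234960310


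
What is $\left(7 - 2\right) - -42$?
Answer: $47$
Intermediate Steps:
$\left(7 - 2\right) - -42 = 5 + 42 = 47$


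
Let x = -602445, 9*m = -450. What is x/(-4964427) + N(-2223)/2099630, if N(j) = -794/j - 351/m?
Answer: 1201700807856863/9902286868909500 ≈ 0.12136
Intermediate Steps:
m = -50 (m = (⅑)*(-450) = -50)
N(j) = 351/50 - 794/j (N(j) = -794/j - 351/(-50) = -794/j - 351*(-1/50) = -794/j + 351/50 = 351/50 - 794/j)
x/(-4964427) + N(-2223)/2099630 = -602445/(-4964427) + (351/50 - 794/(-2223))/2099630 = -602445*(-1/4964427) + (351/50 - 794*(-1/2223))*(1/2099630) = 200815/1654809 + (351/50 + 794/2223)*(1/2099630) = 200815/1654809 + (819973/111150)*(1/2099630) = 200815/1654809 + 819973/233373874500 = 1201700807856863/9902286868909500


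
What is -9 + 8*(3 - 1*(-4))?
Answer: 47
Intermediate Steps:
-9 + 8*(3 - 1*(-4)) = -9 + 8*(3 + 4) = -9 + 8*7 = -9 + 56 = 47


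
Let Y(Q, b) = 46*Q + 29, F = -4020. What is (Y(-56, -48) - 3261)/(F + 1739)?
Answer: 5808/2281 ≈ 2.5463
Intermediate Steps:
Y(Q, b) = 29 + 46*Q
(Y(-56, -48) - 3261)/(F + 1739) = ((29 + 46*(-56)) - 3261)/(-4020 + 1739) = ((29 - 2576) - 3261)/(-2281) = (-2547 - 3261)*(-1/2281) = -5808*(-1/2281) = 5808/2281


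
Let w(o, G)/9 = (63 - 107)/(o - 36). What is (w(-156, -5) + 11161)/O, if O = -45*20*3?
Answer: -178609/43200 ≈ -4.1345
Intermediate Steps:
O = -2700 (O = -900*3 = -2700)
w(o, G) = -396/(-36 + o) (w(o, G) = 9*((63 - 107)/(o - 36)) = 9*(-44/(-36 + o)) = -396/(-36 + o))
(w(-156, -5) + 11161)/O = (-396/(-36 - 156) + 11161)/(-2700) = (-396/(-192) + 11161)*(-1/2700) = (-396*(-1/192) + 11161)*(-1/2700) = (33/16 + 11161)*(-1/2700) = (178609/16)*(-1/2700) = -178609/43200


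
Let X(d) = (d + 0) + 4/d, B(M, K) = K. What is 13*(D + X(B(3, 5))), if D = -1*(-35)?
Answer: 2652/5 ≈ 530.40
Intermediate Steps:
D = 35
X(d) = d + 4/d
13*(D + X(B(3, 5))) = 13*(35 + (5 + 4/5)) = 13*(35 + 29/5) = 13*(204/5) = 2652/5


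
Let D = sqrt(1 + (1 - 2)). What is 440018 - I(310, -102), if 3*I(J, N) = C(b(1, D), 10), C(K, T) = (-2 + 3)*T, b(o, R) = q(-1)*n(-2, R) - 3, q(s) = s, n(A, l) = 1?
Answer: 1320044/3 ≈ 4.4001e+5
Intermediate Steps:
D = 0 (D = sqrt(1 - 1) = sqrt(0) = 0)
b(o, R) = -4 (b(o, R) = -1*1 - 3 = -1 - 3 = -4)
C(K, T) = T (C(K, T) = 1*T = T)
I(J, N) = 10/3 (I(J, N) = (1/3)*10 = 10/3)
440018 - I(310, -102) = 440018 - 1*10/3 = 440018 - 10/3 = 1320044/3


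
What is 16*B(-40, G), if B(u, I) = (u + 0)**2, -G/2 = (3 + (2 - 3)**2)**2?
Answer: 25600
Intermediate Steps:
G = -32 (G = -2*(3 + (2 - 3)**2)**2 = -2*(3 + (-1)**2)**2 = -2*(3 + 1)**2 = -2*4**2 = -2*16 = -32)
B(u, I) = u**2
16*B(-40, G) = 16*(-40)**2 = 16*1600 = 25600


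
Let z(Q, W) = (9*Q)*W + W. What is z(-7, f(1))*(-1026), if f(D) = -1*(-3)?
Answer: 190836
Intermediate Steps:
f(D) = 3
z(Q, W) = W + 9*Q*W (z(Q, W) = 9*Q*W + W = W + 9*Q*W)
z(-7, f(1))*(-1026) = (3*(1 + 9*(-7)))*(-1026) = (3*(1 - 63))*(-1026) = (3*(-62))*(-1026) = -186*(-1026) = 190836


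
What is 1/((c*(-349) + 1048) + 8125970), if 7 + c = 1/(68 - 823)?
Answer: 755/6137743404 ≈ 1.2301e-7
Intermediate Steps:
c = -5286/755 (c = -7 + 1/(68 - 823) = -7 + 1/(-755) = -7 - 1/755 = -5286/755 ≈ -7.0013)
1/((c*(-349) + 1048) + 8125970) = 1/((-5286/755*(-349) + 1048) + 8125970) = 1/((1844814/755 + 1048) + 8125970) = 1/(2636054/755 + 8125970) = 1/(6137743404/755) = 755/6137743404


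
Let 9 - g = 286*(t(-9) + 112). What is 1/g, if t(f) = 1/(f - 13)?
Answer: -1/32010 ≈ -3.1240e-5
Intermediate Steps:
t(f) = 1/(-13 + f)
g = -32010 (g = 9 - 286*(1/(-13 - 9) + 112) = 9 - 286*(1/(-22) + 112) = 9 - 286*(-1/22 + 112) = 9 - 286*2463/22 = 9 - 1*32019 = 9 - 32019 = -32010)
1/g = 1/(-32010) = -1/32010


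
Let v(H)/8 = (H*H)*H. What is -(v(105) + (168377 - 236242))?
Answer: -9193135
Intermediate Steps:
v(H) = 8*H³ (v(H) = 8*((H*H)*H) = 8*(H²*H) = 8*H³)
-(v(105) + (168377 - 236242)) = -(8*105³ + (168377 - 236242)) = -(8*1157625 - 67865) = -(9261000 - 67865) = -1*9193135 = -9193135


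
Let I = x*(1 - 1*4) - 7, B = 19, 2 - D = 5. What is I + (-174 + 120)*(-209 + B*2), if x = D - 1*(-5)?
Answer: 9221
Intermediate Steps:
D = -3 (D = 2 - 1*5 = 2 - 5 = -3)
x = 2 (x = -3 - 1*(-5) = -3 + 5 = 2)
I = -13 (I = 2*(1 - 1*4) - 7 = 2*(1 - 4) - 7 = 2*(-3) - 7 = -6 - 7 = -13)
I + (-174 + 120)*(-209 + B*2) = -13 + (-174 + 120)*(-209 + 19*2) = -13 - 54*(-209 + 38) = -13 - 54*(-171) = -13 + 9234 = 9221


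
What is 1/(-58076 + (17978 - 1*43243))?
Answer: -1/83341 ≈ -1.1999e-5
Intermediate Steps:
1/(-58076 + (17978 - 1*43243)) = 1/(-58076 + (17978 - 43243)) = 1/(-58076 - 25265) = 1/(-83341) = -1/83341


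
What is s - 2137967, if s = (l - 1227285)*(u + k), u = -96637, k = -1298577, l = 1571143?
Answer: -479757633579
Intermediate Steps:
s = -479755495612 (s = (1571143 - 1227285)*(-96637 - 1298577) = 343858*(-1395214) = -479755495612)
s - 2137967 = -479755495612 - 2137967 = -479757633579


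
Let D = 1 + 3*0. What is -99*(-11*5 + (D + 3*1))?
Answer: 5049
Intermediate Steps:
D = 1 (D = 1 + 0 = 1)
-99*(-11*5 + (D + 3*1)) = -99*(-11*5 + (1 + 3*1)) = -99*(-55 + (1 + 3)) = -99*(-55 + 4) = -99*(-51) = 5049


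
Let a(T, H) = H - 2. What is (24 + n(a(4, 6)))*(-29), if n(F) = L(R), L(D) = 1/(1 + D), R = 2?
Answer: -2117/3 ≈ -705.67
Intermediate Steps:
a(T, H) = -2 + H
n(F) = ⅓ (n(F) = 1/(1 + 2) = 1/3 = ⅓)
(24 + n(a(4, 6)))*(-29) = (24 + ⅓)*(-29) = (73/3)*(-29) = -2117/3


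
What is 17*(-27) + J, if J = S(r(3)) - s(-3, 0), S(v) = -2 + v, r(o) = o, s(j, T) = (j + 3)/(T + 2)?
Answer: -458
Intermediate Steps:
s(j, T) = (3 + j)/(2 + T)
J = 1 (J = (-2 + 3) - (3 - 3)/(2 + 0) = 1 - 0/2 = 1 - 1*0 = 1 + 0 = 1)
17*(-27) + J = 17*(-27) + 1 = -459 + 1 = -458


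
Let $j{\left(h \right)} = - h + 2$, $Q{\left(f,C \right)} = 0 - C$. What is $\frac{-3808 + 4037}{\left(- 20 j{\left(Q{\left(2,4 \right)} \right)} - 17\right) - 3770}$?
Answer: $- \frac{229}{3907} \approx -0.058613$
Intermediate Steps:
$Q{\left(f,C \right)} = - C$
$j{\left(h \right)} = 2 - h$
$\frac{-3808 + 4037}{\left(- 20 j{\left(Q{\left(2,4 \right)} \right)} - 17\right) - 3770} = \frac{-3808 + 4037}{\left(- 20 \left(2 - \left(-1\right) 4\right) - 17\right) - 3770} = \frac{229}{\left(- 20 \left(2 - -4\right) - 17\right) - 3770} = \frac{229}{\left(- 20 \left(2 + 4\right) - 17\right) - 3770} = \frac{229}{\left(\left(-20\right) 6 - 17\right) - 3770} = \frac{229}{\left(-120 - 17\right) - 3770} = \frac{229}{-137 - 3770} = \frac{229}{-3907} = 229 \left(- \frac{1}{3907}\right) = - \frac{229}{3907}$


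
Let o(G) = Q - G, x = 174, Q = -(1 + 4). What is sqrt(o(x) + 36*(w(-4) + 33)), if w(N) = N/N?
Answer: sqrt(1045) ≈ 32.326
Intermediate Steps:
Q = -5 (Q = -1*5 = -5)
w(N) = 1
o(G) = -5 - G
sqrt(o(x) + 36*(w(-4) + 33)) = sqrt((-5 - 1*174) + 36*(1 + 33)) = sqrt((-5 - 174) + 36*34) = sqrt(-179 + 1224) = sqrt(1045)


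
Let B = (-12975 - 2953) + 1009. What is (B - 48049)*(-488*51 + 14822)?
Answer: 633835888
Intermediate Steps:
B = -14919 (B = -15928 + 1009 = -14919)
(B - 48049)*(-488*51 + 14822) = (-14919 - 48049)*(-488*51 + 14822) = -62968*(-24888 + 14822) = -62968*(-10066) = 633835888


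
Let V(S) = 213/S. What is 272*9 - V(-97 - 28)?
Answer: 306213/125 ≈ 2449.7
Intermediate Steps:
272*9 - V(-97 - 28) = 272*9 - 213/(-97 - 28) = 2448 - 213/(-125) = 2448 - 213*(-1)/125 = 2448 - 1*(-213/125) = 2448 + 213/125 = 306213/125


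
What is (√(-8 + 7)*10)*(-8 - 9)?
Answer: -170*I ≈ -170.0*I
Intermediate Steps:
(√(-8 + 7)*10)*(-8 - 9) = (√(-1)*10)*(-17) = (I*10)*(-17) = (10*I)*(-17) = -170*I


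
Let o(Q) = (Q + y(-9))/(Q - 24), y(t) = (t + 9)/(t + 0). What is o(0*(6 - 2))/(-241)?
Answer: 0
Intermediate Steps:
y(t) = (9 + t)/t
o(Q) = Q/(-24 + Q) (o(Q) = (Q + (9 - 9)/(-9))/(Q - 24) = (Q - ⅑*0)/(-24 + Q) = (Q + 0)/(-24 + Q) = Q/(-24 + Q))
o(0*(6 - 2))/(-241) = ((0*(6 - 2))/(-24 + 0*(6 - 2)))/(-241) = ((0*4)/(-24 + 0*4))*(-1/241) = (0/(-24 + 0))*(-1/241) = (0/(-24))*(-1/241) = (0*(-1/24))*(-1/241) = 0*(-1/241) = 0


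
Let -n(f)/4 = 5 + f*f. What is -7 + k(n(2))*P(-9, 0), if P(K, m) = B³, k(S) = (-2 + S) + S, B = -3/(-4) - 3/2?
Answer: 775/32 ≈ 24.219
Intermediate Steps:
n(f) = -20 - 4*f² (n(f) = -4*(5 + f*f) = -4*(5 + f²) = -20 - 4*f²)
B = -¾ (B = -3*(-¼) - 3*½ = ¾ - 3/2 = -¾ ≈ -0.75000)
k(S) = -2 + 2*S
P(K, m) = -27/64 (P(K, m) = (-¾)³ = -27/64)
-7 + k(n(2))*P(-9, 0) = -7 + (-2 + 2*(-20 - 4*2²))*(-27/64) = -7 + (-2 + 2*(-20 - 4*4))*(-27/64) = -7 + (-2 + 2*(-20 - 16))*(-27/64) = -7 + (-2 + 2*(-36))*(-27/64) = -7 + (-2 - 72)*(-27/64) = -7 - 74*(-27/64) = -7 + 999/32 = 775/32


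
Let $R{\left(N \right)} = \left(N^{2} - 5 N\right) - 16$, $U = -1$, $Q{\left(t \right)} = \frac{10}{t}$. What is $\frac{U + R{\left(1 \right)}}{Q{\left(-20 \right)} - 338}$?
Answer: $\frac{42}{677} \approx 0.062038$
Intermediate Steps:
$R{\left(N \right)} = -16 + N^{2} - 5 N$
$\frac{U + R{\left(1 \right)}}{Q{\left(-20 \right)} - 338} = \frac{-1 - \left(21 - 1\right)}{\frac{10}{-20} - 338} = \frac{-1 - 20}{10 \left(- \frac{1}{20}\right) - 338} = \frac{-1 - 20}{- \frac{1}{2} - 338} = - \frac{21}{- \frac{677}{2}} = \left(-21\right) \left(- \frac{2}{677}\right) = \frac{42}{677}$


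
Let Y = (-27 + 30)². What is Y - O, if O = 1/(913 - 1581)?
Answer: 6013/668 ≈ 9.0015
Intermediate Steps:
O = -1/668 (O = 1/(-668) = -1/668 ≈ -0.0014970)
Y = 9 (Y = 3² = 9)
Y - O = 9 - 1*(-1/668) = 9 + 1/668 = 6013/668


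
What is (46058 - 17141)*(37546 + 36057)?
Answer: 2128377951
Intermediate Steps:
(46058 - 17141)*(37546 + 36057) = 28917*73603 = 2128377951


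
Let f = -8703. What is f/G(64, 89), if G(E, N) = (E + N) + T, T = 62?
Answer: -8703/215 ≈ -40.479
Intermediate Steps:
G(E, N) = 62 + E + N (G(E, N) = (E + N) + 62 = 62 + E + N)
f/G(64, 89) = -8703/(62 + 64 + 89) = -8703/215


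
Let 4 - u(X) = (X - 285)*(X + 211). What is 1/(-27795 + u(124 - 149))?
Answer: 1/29869 ≈ 3.3480e-5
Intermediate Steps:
u(X) = 4 - (-285 + X)*(211 + X) (u(X) = 4 - (X - 285)*(X + 211) = 4 - (-285 + X)*(211 + X))
1/(-27795 + u(124 - 149)) = 1/(-27795 + (60139 - (124 - 149)² + 74*(124 - 149))) = 1/(-27795 + (60139 - 1*(-25)² + 74*(-25))) = 1/(-27795 + (60139 - 1*625 - 1850)) = 1/(-27795 + (60139 - 625 - 1850)) = 1/(-27795 + 57664) = 1/29869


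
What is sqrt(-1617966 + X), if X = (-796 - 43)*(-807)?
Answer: I*sqrt(940893) ≈ 970.0*I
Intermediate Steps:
X = 677073 (X = -839*(-807) = 677073)
sqrt(-1617966 + X) = sqrt(-1617966 + 677073) = sqrt(-940893) = I*sqrt(940893)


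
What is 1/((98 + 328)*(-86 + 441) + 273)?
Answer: 1/151503 ≈ 6.6005e-6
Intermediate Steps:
1/((98 + 328)*(-86 + 441) + 273) = 1/(426*355 + 273) = 1/(151230 + 273) = 1/151503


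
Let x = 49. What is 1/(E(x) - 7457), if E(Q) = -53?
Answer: -1/7510 ≈ -0.00013316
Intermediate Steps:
1/(E(x) - 7457) = 1/(-53 - 7457) = 1/(-7510) = -1/7510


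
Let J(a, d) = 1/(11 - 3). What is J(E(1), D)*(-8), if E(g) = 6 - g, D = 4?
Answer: -1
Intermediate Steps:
J(a, d) = ⅛ (J(a, d) = 1/8 = ⅛)
J(E(1), D)*(-8) = (⅛)*(-8) = -1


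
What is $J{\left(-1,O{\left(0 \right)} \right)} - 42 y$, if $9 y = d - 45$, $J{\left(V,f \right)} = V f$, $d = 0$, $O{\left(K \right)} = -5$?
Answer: $215$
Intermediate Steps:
$y = -5$ ($y = \frac{0 - 45}{9} = \frac{1}{9} \left(-45\right) = -5$)
$J{\left(-1,O{\left(0 \right)} \right)} - 42 y = \left(-1\right) \left(-5\right) - -210 = 5 + 210 = 215$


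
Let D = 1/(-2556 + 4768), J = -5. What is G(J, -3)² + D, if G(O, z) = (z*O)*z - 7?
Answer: 5981249/2212 ≈ 2704.0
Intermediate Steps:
G(O, z) = -7 + O*z² (G(O, z) = (O*z)*z - 7 = O*z² - 7 = -7 + O*z²)
D = 1/2212 ≈ 0.00045208
G(J, -3)² + D = (-7 - 5*(-3)²)² + 1/2212 = (-7 - 5*9)² + 1/2212 = (-7 - 45)² + 1/2212 = (-52)² + 1/2212 = 2704 + 1/2212 = 5981249/2212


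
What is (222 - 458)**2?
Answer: 55696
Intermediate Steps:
(222 - 458)**2 = (-236)**2 = 55696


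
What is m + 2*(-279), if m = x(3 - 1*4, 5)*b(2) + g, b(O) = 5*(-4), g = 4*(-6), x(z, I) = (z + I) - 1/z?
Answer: -682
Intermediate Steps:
x(z, I) = I + z - 1/z (x(z, I) = (I + z) - 1/z = I + z - 1/z)
g = -24
b(O) = -20
m = -124 (m = (5 + (3 - 1*4) - 1/(3 - 1*4))*(-20) - 24 = (5 + (3 - 4) - 1/(3 - 4))*(-20) - 24 = (5 - 1 - 1/(-1))*(-20) - 24 = (5 - 1 - 1*(-1))*(-20) - 24 = (5 - 1 + 1)*(-20) - 24 = 5*(-20) - 24 = -100 - 24 = -124)
m + 2*(-279) = -124 + 2*(-279) = -124 - 558 = -682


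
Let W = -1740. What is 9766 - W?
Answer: 11506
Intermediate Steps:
9766 - W = 9766 - 1*(-1740) = 9766 + 1740 = 11506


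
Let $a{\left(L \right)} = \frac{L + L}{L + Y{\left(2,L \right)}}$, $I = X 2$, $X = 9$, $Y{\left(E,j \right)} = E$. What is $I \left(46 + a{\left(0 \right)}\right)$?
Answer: $828$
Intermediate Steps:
$I = 18$ ($I = 9 \cdot 2 = 18$)
$a{\left(L \right)} = \frac{2 L}{2 + L}$ ($a{\left(L \right)} = \frac{L + L}{L + 2} = \frac{2 L}{2 + L}$)
$I \left(46 + a{\left(0 \right)}\right) = 18 \left(46 + 2 \cdot 0 \frac{1}{2 + 0}\right) = 18 \left(46 + 2 \cdot 0 \cdot \frac{1}{2}\right) = 18 \left(46 + 0\right) = 18 \cdot 46 = 828$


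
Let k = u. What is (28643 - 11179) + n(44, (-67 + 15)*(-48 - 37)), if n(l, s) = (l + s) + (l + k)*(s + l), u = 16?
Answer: 289768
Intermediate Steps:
k = 16
n(l, s) = l + s + (16 + l)*(l + s) (n(l, s) = (l + s) + (l + 16)*(s + l) = (l + s) + (16 + l)*(l + s) = l + s + (16 + l)*(l + s))
(28643 - 11179) + n(44, (-67 + 15)*(-48 - 37)) = (28643 - 11179) + (44**2 + 17*44 + 17*((-67 + 15)*(-48 - 37)) + 44*((-67 + 15)*(-48 - 37))) = 17464 + (1936 + 748 + 17*(-52*(-85)) + 44*(-52*(-85))) = 17464 + (1936 + 748 + 17*4420 + 44*4420) = 17464 + (1936 + 748 + 75140 + 194480) = 17464 + 272304 = 289768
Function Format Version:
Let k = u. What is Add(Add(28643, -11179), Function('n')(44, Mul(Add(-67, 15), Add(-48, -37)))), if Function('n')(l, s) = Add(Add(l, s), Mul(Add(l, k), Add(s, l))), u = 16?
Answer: 289768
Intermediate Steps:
k = 16
Function('n')(l, s) = Add(l, s, Mul(Add(16, l), Add(l, s))) (Function('n')(l, s) = Add(Add(l, s), Mul(Add(l, 16), Add(s, l))) = Add(Add(l, s), Mul(Add(16, l), Add(l, s))) = Add(l, s, Mul(Add(16, l), Add(l, s))))
Add(Add(28643, -11179), Function('n')(44, Mul(Add(-67, 15), Add(-48, -37)))) = Add(Add(28643, -11179), Add(Pow(44, 2), Mul(17, 44), Mul(17, Mul(Add(-67, 15), Add(-48, -37))), Mul(44, Mul(Add(-67, 15), Add(-48, -37))))) = Add(17464, Add(1936, 748, Mul(17, Mul(-52, -85)), Mul(44, Mul(-52, -85)))) = Add(17464, Add(1936, 748, Mul(17, 4420), Mul(44, 4420))) = Add(17464, Add(1936, 748, 75140, 194480)) = Add(17464, 272304) = 289768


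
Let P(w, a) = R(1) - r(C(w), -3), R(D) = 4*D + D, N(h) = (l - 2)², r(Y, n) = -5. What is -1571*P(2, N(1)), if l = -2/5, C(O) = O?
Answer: -15710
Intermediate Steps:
l = -⅖ (l = -2*⅕ = -⅖ ≈ -0.40000)
N(h) = 144/25 (N(h) = (-⅖ - 2)² = (-12/5)² = 144/25)
R(D) = 5*D
P(w, a) = 10 (P(w, a) = 5*1 - 1*(-5) = 5 + 5 = 10)
-1571*P(2, N(1)) = -1571*10 = -15710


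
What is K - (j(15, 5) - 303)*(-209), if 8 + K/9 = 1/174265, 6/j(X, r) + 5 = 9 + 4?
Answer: -44083642749/697060 ≈ -63242.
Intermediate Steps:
j(X, r) = ¾ (j(X, r) = 6/(-5 + (9 + 4)) = 6/(-5 + 13) = 6/8 = 6*(⅛) = ¾)
K = -12547071/174265 (K = -72 + 9/174265 = -12547071/174265 ≈ -72.000)
K - (j(15, 5) - 303)*(-209) = -12547071/174265 - (¾ - 303)*(-209) = -12547071/174265 - (-1209)*(-209)/4 = -12547071/174265 - 1*252681/4 = -12547071/174265 - 252681/4 = -44083642749/697060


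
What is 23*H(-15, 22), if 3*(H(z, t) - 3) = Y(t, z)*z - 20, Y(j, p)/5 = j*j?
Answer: -835153/3 ≈ -2.7838e+5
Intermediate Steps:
Y(j, p) = 5*j² (Y(j, p) = 5*(j*j) = 5*j²)
H(z, t) = -11/3 + 5*z*t²/3 (H(z, t) = 3 + ((5*t²)*z - 20)/3 = 3 + (5*z*t² - 20)/3 = 3 + (-20 + 5*z*t²)/3 = 3 + (-20/3 + 5*z*t²/3) = -11/3 + 5*z*t²/3)
23*H(-15, 22) = 23*(-11/3 + (5/3)*(-15)*22²) = 23*(-11/3 + (5/3)*(-15)*484) = 23*(-11/3 - 12100) = 23*(-36311/3) = -835153/3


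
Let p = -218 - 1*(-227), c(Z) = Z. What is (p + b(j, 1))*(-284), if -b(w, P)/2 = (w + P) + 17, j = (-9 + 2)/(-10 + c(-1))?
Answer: 88324/11 ≈ 8029.5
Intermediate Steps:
p = 9 (p = -218 + 227 = 9)
j = 7/11 (j = (-9 + 2)/(-10 - 1) = -7/(-11) = -7*(-1/11) = 7/11 ≈ 0.63636)
b(w, P) = -34 - 2*P - 2*w (b(w, P) = -2*((w + P) + 17) = -2*((P + w) + 17) = -2*(17 + P + w) = -34 - 2*P - 2*w)
(p + b(j, 1))*(-284) = (9 + (-34 - 2*1 - 2*7/11))*(-284) = (9 + (-34 - 2 - 14/11))*(-284) = (9 - 410/11)*(-284) = -311/11*(-284) = 88324/11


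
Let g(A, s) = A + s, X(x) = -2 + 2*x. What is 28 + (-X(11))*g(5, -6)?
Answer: 48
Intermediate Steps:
28 + (-X(11))*g(5, -6) = 28 + (-(-2 + 2*11))*(5 - 6) = 28 - (-2 + 22)*(-1) = 28 - 1*20*(-1) = 28 - 20*(-1) = 28 + 20 = 48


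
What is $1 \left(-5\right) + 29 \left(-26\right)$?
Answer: $-759$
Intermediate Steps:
$1 \left(-5\right) + 29 \left(-26\right) = -5 - 754 = -759$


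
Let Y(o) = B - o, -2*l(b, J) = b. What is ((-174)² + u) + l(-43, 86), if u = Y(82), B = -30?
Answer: 60371/2 ≈ 30186.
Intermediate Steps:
l(b, J) = -b/2
Y(o) = -30 - o
u = -112 (u = -30 - 1*82 = -30 - 82 = -112)
((-174)² + u) + l(-43, 86) = ((-174)² - 112) - ½*(-43) = (30276 - 112) + 43/2 = 30164 + 43/2 = 60371/2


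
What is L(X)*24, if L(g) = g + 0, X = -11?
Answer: -264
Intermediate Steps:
L(g) = g
L(X)*24 = -11*24 = -264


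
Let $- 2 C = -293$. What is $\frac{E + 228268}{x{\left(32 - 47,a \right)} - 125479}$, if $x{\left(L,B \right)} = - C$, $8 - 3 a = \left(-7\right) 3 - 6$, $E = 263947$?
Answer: $- \frac{984430}{251251} \approx -3.9181$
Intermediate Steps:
$C = \frac{293}{2}$ ($C = \left(- \frac{1}{2}\right) \left(-293\right) = \frac{293}{2} \approx 146.5$)
$a = \frac{35}{3}$ ($a = \frac{8}{3} - \frac{\left(-7\right) 3 - 6}{3} = \frac{8}{3} - \frac{-21 - 6}{3} = \frac{8}{3} - -9 = \frac{8}{3} + 9 = \frac{35}{3} \approx 11.667$)
$x{\left(L,B \right)} = - \frac{293}{2}$ ($x{\left(L,B \right)} = \left(-1\right) \frac{293}{2} = - \frac{293}{2}$)
$\frac{E + 228268}{x{\left(32 - 47,a \right)} - 125479} = \frac{263947 + 228268}{- \frac{293}{2} - 125479} = \frac{492215}{- \frac{251251}{2}} = 492215 \left(- \frac{2}{251251}\right) = - \frac{984430}{251251}$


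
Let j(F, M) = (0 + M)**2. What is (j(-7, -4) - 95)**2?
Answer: 6241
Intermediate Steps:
j(F, M) = M**2
(j(-7, -4) - 95)**2 = ((-4)**2 - 95)**2 = (16 - 95)**2 = (-79)**2 = 6241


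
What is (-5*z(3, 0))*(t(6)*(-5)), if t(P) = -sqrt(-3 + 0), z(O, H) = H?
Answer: 0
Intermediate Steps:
t(P) = -I*sqrt(3) (t(P) = -sqrt(-3) = -I*sqrt(3))
(-5*z(3, 0))*(t(6)*(-5)) = (-5*0)*(-I*sqrt(3)*(-5)) = 0*(5*I*sqrt(3)) = 0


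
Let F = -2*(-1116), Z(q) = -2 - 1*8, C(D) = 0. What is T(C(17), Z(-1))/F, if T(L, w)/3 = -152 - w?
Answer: -71/372 ≈ -0.19086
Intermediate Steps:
Z(q) = -10 (Z(q) = -2 - 8 = -10)
T(L, w) = -456 - 3*w (T(L, w) = 3*(-152 - w) = -456 - 3*w)
F = 2232
T(C(17), Z(-1))/F = (-456 - 3*(-10))/2232 = (-456 + 30)*(1/2232) = -426*1/2232 = -71/372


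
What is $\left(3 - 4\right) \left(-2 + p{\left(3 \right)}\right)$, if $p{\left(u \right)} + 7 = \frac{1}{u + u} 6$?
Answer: $8$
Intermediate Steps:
$p{\left(u \right)} = -7 + \frac{3}{u}$ ($p{\left(u \right)} = -7 + \frac{1}{u + u} 6 = -7 + \frac{1}{2 u} 6 = -7 + \frac{3}{u}$)
$\left(3 - 4\right) \left(-2 + p{\left(3 \right)}\right) = \left(3 - 4\right) \left(-2 - \left(7 - \frac{3}{3}\right)\right) = - (-2 + \left(-7 + 3 \cdot \frac{1}{3}\right)) = - (-2 + \left(-7 + 1\right)) = - (-2 - 6) = \left(-1\right) \left(-8\right) = 8$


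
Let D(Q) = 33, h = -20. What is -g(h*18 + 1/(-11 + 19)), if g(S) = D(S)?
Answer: -33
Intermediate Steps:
g(S) = 33
-g(h*18 + 1/(-11 + 19)) = -1*33 = -33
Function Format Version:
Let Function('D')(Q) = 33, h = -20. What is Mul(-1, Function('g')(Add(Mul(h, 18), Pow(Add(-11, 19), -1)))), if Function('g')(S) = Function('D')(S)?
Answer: -33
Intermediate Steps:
Function('g')(S) = 33
Mul(-1, Function('g')(Add(Mul(h, 18), Pow(Add(-11, 19), -1)))) = Mul(-1, 33) = -33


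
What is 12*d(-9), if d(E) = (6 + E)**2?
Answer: 108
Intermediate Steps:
12*d(-9) = 12*(6 - 9)**2 = 12*(-3)**2 = 12*9 = 108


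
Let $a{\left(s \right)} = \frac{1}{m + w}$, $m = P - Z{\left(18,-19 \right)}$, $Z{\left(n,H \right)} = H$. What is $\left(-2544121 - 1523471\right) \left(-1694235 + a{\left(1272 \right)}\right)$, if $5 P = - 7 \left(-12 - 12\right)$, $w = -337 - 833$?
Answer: $\frac{38502568782692400}{5587} \approx 6.8915 \cdot 10^{12}$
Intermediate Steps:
$w = -1170$
$P = \frac{168}{5}$ ($P = \frac{\left(-7\right) \left(-12 - 12\right)}{5} = \frac{\left(-7\right) \left(-24\right)}{5} = \frac{1}{5} \cdot 168 = \frac{168}{5} \approx 33.6$)
$m = \frac{263}{5}$ ($m = \frac{168}{5} - -19 = \frac{168}{5} + 19 = \frac{263}{5} \approx 52.6$)
$a{\left(s \right)} = - \frac{5}{5587}$ ($a{\left(s \right)} = \frac{1}{\frac{263}{5} - 1170} = \frac{1}{- \frac{5587}{5}} = - \frac{5}{5587}$)
$\left(-2544121 - 1523471\right) \left(-1694235 + a{\left(1272 \right)}\right) = \left(-2544121 - 1523471\right) \left(-1694235 - \frac{5}{5587}\right) = \left(-4067592\right) \left(- \frac{9465690950}{5587}\right) = \frac{38502568782692400}{5587}$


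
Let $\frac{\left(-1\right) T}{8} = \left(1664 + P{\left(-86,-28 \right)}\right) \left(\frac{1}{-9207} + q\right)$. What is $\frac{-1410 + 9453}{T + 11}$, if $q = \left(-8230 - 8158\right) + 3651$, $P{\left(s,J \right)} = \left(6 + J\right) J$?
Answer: $\frac{24683967}{712998958559} \approx 3.462 \cdot 10^{-5}$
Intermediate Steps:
$P{\left(s,J \right)} = J \left(6 + J\right)$
$q = -12737$ ($q = -16388 + 3651 = -12737$)
$T = \frac{712998924800}{3069}$ ($T = - 8 \left(1664 - 28 \left(6 - 28\right)\right) \left(\frac{1}{-9207} - 12737\right) = - 8 \left(1664 - -616\right) \left(- \frac{1}{9207} - 12737\right) = - 8 \left(1664 + 616\right) \left(- \frac{117269560}{9207}\right) = - 8 \cdot 2280 \left(- \frac{117269560}{9207}\right) = \left(-8\right) \left(- \frac{89124865600}{3069}\right) = \frac{712998924800}{3069} \approx 2.3232 \cdot 10^{8}$)
$\frac{-1410 + 9453}{T + 11} = \frac{-1410 + 9453}{\frac{712998924800}{3069} + 11} = \frac{8043}{\frac{712998958559}{3069}} = 8043 \cdot \frac{3069}{712998958559} = \frac{24683967}{712998958559}$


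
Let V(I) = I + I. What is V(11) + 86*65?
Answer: 5612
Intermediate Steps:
V(I) = 2*I
V(11) + 86*65 = 2*11 + 86*65 = 22 + 5590 = 5612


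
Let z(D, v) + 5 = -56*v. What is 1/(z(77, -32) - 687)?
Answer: 1/1100 ≈ 0.00090909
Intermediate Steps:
z(D, v) = -5 - 56*v
1/(z(77, -32) - 687) = 1/((-5 - 56*(-32)) - 687) = 1/((-5 + 1792) - 687) = 1/(1787 - 687) = 1/1100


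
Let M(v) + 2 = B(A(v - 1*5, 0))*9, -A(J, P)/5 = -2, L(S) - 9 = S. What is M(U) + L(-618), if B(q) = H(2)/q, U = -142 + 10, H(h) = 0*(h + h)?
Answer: -611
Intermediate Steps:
L(S) = 9 + S
A(J, P) = 10 (A(J, P) = -5*(-2) = 10)
H(h) = 0 (H(h) = 0*(2*h) = 0)
U = -132
B(q) = 0 (B(q) = 0/q = 0)
M(v) = -2 (M(v) = -2 + 0*9 = -2 + 0 = -2)
M(U) + L(-618) = -2 + (9 - 618) = -2 - 609 = -611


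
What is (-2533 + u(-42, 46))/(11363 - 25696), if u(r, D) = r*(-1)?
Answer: 2491/14333 ≈ 0.17379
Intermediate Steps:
u(r, D) = -r
(-2533 + u(-42, 46))/(11363 - 25696) = (-2533 - 1*(-42))/(11363 - 25696) = (-2533 + 42)/(-14333) = -2491*(-1/14333) = 2491/14333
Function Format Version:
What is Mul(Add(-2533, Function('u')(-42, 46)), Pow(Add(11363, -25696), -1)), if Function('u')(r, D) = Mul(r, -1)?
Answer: Rational(2491, 14333) ≈ 0.17379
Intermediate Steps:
Function('u')(r, D) = Mul(-1, r)
Mul(Add(-2533, Function('u')(-42, 46)), Pow(Add(11363, -25696), -1)) = Mul(Add(-2533, Mul(-1, -42)), Pow(Add(11363, -25696), -1)) = Mul(Add(-2533, 42), Pow(-14333, -1)) = Mul(-2491, Rational(-1, 14333)) = Rational(2491, 14333)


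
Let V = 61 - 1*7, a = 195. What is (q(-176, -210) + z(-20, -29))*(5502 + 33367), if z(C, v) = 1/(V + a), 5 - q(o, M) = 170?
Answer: -1596893996/249 ≈ -6.4132e+6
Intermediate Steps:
V = 54 (V = 61 - 7 = 54)
q(o, M) = -165 (q(o, M) = 5 - 1*170 = 5 - 170 = -165)
z(C, v) = 1/249 (z(C, v) = 1/(54 + 195) = 1/249)
(q(-176, -210) + z(-20, -29))*(5502 + 33367) = (-165 + 1/249)*(5502 + 33367) = -41084/249*38869 = -1596893996/249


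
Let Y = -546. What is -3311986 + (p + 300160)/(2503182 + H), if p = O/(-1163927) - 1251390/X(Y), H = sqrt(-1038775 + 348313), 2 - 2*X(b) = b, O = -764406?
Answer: (-1584367980828042*sqrt(76718) + 1321987089860278877351*I)/(478373997*(sqrt(76718) - 834394*I)) ≈ -3.312e+6 - 3.9577e-5*I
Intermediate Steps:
X(b) = 1 - b/2
H = 3*I*sqrt(76718) (H = sqrt(-690462) = 3*I*sqrt(76718) ≈ 830.94*I)
p = -728158580643/159457999 (p = -764406/(-1163927) - 1251390/(1 - 1/2*(-546)) = -764406*(-1/1163927) - 1251390/(1 + 273) = 764406/1163927 - 1251390/274 = 764406/1163927 - 1251390*1/274 = 764406/1163927 - 625695/137 = -728158580643/159457999 ≈ -4566.5)
-3311986 + (p + 300160)/(2503182 + H) = -3311986 + (-728158580643/159457999 + 300160)/(2503182 + 3*I*sqrt(76718)) = -3311986 + 47134754399197/(159457999*(2503182 + 3*I*sqrt(76718)))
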